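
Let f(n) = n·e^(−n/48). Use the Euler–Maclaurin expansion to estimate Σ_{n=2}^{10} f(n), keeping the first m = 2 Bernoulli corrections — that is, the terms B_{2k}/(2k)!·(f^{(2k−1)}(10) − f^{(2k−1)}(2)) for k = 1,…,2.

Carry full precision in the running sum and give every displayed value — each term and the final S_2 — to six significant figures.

S_2 ≈ 46.6197

The integral term ∫_2^10 x·e^(−x/48) dx = 41.6239.
½[f(2) + f(10)] = ½[1.91838 + 8.11936] = 5.01887.
Running total after boundary: 46.6428.
Order-1 term: 1/12 · (0.642783 − 0.919223) = -0.0230367.
Running total after k=1: 46.6197.
Order-2 term: −1/720 · (0.000983792 − 0.00123160) = 3.44176e-07.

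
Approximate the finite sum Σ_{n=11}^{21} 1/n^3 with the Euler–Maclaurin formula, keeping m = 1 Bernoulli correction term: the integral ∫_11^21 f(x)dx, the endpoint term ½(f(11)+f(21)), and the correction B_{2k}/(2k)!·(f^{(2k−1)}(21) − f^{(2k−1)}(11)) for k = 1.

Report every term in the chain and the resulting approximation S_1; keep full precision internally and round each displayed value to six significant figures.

S_1 ≈ 0.00344388

Integral: ∫_11^21 1/x^3 dx = 0.00299844.
Boundary: ½(f(11) + f(21)) = ½(0.000751315 + 0.000107980) = 0.000429647.
So far: 0.00342809.
Correction k=1: B_{2}/2! · (f^{(1)}(21) − f^{(1)}(11)) = 1/12 · (-1.54257e-05 − (-0.000204904)) = 1.57899e-05.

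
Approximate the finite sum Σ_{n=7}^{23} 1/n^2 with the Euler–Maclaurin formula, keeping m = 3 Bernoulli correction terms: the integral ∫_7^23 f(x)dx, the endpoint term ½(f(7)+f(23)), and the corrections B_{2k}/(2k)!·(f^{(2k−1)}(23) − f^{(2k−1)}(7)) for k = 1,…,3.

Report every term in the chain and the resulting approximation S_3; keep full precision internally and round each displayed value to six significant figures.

S_3 ≈ 0.110998

Integral: ∫_7^23 1/x^2 dx = 0.0993789.
Endpoint term: (f(7) + f(23))/2 = (0.0204082 + 0.00189036)/2 = 0.0111493.
So far: 0.110528.
Correction k=1: B_{2}/2! · (f^{(1)}(23) − f^{(1)}(7)) = 1/12 · (-0.000164379 − (-0.00583090)) = 0.000472210.
Partial sum through k=1: 0.111000.
Correction k=2: B_{4}/4! · (f^{(3)}(23) − f^{(3)}(7)) = −1/720 · (-3.72883e-06 − (-0.00142798)) = -1.97812e-06.
Partial sum through k=2: 0.110998.
Correction k=3: B_{6}/6! · (f^{(5)}(23) − f^{(5)}(7)) = 1/30240 · (-2.11465e-07 − (-0.000874271)) = 2.89041e-08.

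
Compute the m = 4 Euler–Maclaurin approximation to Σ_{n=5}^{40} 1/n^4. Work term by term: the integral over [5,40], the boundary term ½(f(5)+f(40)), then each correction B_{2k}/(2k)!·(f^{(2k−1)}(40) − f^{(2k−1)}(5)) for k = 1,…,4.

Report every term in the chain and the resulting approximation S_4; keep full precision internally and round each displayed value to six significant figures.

S_4 ≈ 0.00356629

Integral: ∫_5^40 1/x^4 dx = 0.00266146.
½[f(5) + f(40)] = ½[0.00160000 + 3.90625e-07] = 0.000800195.
So far: 0.00346165.
k=1: B_{2}/(2)! × [f^{(1)}(40) − f^{(1)}(5)] = 1/12 × (-3.90625e-08 − (-0.00128000)) = 0.000106663.
Partial sum through k=1: 0.00356832.
k=2: B_{4}/(4)! × [f^{(3)}(40) − f^{(3)}(5)] = −1/720 × (-7.32422e-10 − (-0.00153600)) = -2.13333e-06.
Partial sum through k=2: 0.00356618.
k=3: B_{6}/(6)! × [f^{(5)}(40) − f^{(5)}(5)] = 1/30240 × (-2.56348e-11 − (-0.00344064)) = 1.13778e-07.
Partial sum through k=3: 0.00356630.
k=4: B_{8}/(8)! × [f^{(7)}(40) − f^{(7)}(5)] = −1/1209600 × (-1.44196e-12 − (-0.0123863)) = -1.02400e-08.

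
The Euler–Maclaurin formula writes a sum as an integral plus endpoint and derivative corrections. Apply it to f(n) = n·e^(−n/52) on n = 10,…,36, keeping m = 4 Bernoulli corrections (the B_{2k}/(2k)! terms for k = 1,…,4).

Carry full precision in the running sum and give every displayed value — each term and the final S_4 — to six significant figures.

∫_10^36 x·e^(−x/52) dx evaluates to 370.049.
Endpoint term: (f(10) + f(36))/2 = (8.25053 + 18.0151)/2 = 13.1328.
Running total after boundary: 383.182.
Correction k=1: B_{2}/2! · (f^{(1)}(36) − f^{(1)}(10)) = 1/12 · (0.153975 − 0.666389) = -0.0427011.
After k=1: 383.139.
Correction k=2: B_{4}/4! · (f^{(3)}(36) − f^{(3)}(10)) = −1/720 · (0.000427077 − 0.000856692) = 5.96688e-07.
After k=2: 383.139.
Correction k=3: B_{6}/6! · (f^{(5)}(36) − f^{(5)}(10)) = 1/30240 · (2.94826e-07 − 5.42507e-07) = -8.19050e-12.
After k=3: 383.139.
Correction k=4: B_{8}/8! · (f^{(7)}(36) − f^{(7)}(10)) = −1/1209600 · (1.59656e-10 − 2.84094e-10) = 1.02875e-16.

S_4 ≈ 383.139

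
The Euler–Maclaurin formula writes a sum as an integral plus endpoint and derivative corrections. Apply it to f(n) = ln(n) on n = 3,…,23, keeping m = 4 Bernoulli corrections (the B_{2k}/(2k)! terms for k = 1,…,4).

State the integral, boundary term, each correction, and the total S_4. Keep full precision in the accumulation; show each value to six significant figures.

The integral term ∫_3^23 ln(x) dx = 48.8205.
Boundary: ½(f(3) + f(23)) = ½(1.09861 + 3.13549) = 2.11705.
So far: 50.9376.
k=1: B_{2}/(2)! × [f^{(1)}(23) − f^{(1)}(3)] = 1/12 × (0.0434783 − 0.333333) = -0.0241546.
Partial sum through k=1: 50.9134.
k=2: B_{4}/(4)! × [f^{(3)}(23) − f^{(3)}(3)] = −1/720 × (0.000164379 − 0.0740741) = 0.000102652.
Partial sum through k=2: 50.9135.
k=3: B_{6}/(6)! × [f^{(5)}(23) − f^{(5)}(3)] = 1/30240 × (3.72883e-06 − 0.0987654) = -3.26593e-06.
Partial sum through k=3: 50.9135.
k=4: B_{8}/(8)! × [f^{(7)}(23) − f^{(7)}(3)] = −1/1209600 × (2.11465e-07 − 0.329218) = 2.72171e-07.

S_4 ≈ 50.9135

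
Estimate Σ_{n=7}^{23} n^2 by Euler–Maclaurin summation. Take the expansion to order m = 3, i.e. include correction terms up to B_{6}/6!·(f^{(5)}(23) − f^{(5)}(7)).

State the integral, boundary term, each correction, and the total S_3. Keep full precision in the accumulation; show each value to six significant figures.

S_3 ≈ 4233.00

∫_7^23 x^2 dx evaluates to 3941.33.
Boundary: ½(f(7) + f(23)) = ½(49.0000 + 529.000) = 289.000.
Running total after boundary: 4230.33.
Order-1 term: 1/12 · (46.0000 − 14.0000) = 2.66667.
Partial sum through k=1: 4233.00.
Order-2 term: −1/720 · (0.00000 − 0.00000) = 0.00000.
Partial sum through k=2: 4233.00.
Order-3 term: 1/30240 · (0.00000 − 0.00000) = 0.00000.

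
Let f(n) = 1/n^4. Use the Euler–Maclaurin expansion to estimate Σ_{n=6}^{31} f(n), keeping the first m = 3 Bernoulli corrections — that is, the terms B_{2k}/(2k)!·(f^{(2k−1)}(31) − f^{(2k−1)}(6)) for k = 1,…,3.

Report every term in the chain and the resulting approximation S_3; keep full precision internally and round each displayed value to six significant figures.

Integral: ∫_6^31 1/x^4 dx = 0.00153202.
½[f(6) + f(31)] = ½[0.000771605 + 1.08281e-06] = 0.000386344.
Integral + boundary = 0.00191836.
Correction k=1: B_{2}/2! · (f^{(1)}(31) − f^{(1)}(6)) = 1/12 · (-1.39718e-07 − (-0.000514403)) = 4.28553e-05.
Running total after k=1: 0.00196122.
Correction k=2: B_{4}/4! · (f^{(3)}(31) − f^{(3)}(6)) = −1/720 · (-4.36164e-09 − (-0.000428669)) = -5.95368e-07.
Running total after k=2: 0.00196062.
Correction k=3: B_{6}/6! · (f^{(5)}(31) − f^{(5)}(6)) = 1/30240 · (-2.54164e-10 − (-0.000666819)) = 2.20509e-08.

S_3 ≈ 0.00196065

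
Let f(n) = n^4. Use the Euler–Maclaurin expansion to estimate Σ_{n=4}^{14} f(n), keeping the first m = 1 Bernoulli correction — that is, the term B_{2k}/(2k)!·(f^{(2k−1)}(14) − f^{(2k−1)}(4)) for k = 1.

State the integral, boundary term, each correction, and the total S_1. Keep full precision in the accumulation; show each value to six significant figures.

The integral term ∫_4^14 x^4 dx = 107360.
Boundary: ½(f(4) + f(14)) = ½(256.000 + 38416.0) = 19336.0.
So far: 126696.
k=1: B_{2}/(2)! × [f^{(1)}(14) − f^{(1)}(4)] = 1/12 × (10976.0 − 256.000) = 893.333.

S_1 ≈ 127589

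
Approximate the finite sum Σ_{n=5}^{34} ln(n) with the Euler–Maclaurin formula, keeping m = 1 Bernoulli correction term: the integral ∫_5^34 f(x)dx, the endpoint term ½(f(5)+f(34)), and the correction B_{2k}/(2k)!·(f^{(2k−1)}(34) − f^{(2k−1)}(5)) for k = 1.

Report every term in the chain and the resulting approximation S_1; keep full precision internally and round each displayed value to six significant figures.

S_1 ≈ 85.4028

Integral: ∫_5^34 ln(x) dx = 82.8491.
Endpoint term: (f(5) + f(34))/2 = (1.60944 + 3.52636)/2 = 2.56790.
Running total after boundary: 85.4170.
k=1: B_{2}/(2)! × [f^{(1)}(34) − f^{(1)}(5)] = 1/12 × (0.0294118 − 0.200000) = -0.0142157.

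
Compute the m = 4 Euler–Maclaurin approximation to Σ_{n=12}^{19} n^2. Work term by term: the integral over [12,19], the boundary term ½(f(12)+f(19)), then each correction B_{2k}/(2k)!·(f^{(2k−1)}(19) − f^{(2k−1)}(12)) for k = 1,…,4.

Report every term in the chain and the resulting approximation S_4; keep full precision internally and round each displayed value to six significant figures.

The integral term ∫_12^19 x^2 dx = 1710.33.
Boundary: ½(f(12) + f(19)) = ½(144.000 + 361.000) = 252.500.
Integral + boundary = 1962.83.
Correction k=1: B_{2}/2! · (f^{(1)}(19) − f^{(1)}(12)) = 1/12 · (38.0000 − 24.0000) = 1.16667.
Partial sum through k=1: 1964.00.
Correction k=2: B_{4}/4! · (f^{(3)}(19) − f^{(3)}(12)) = −1/720 · (0.00000 − 0.00000) = 0.00000.
Partial sum through k=2: 1964.00.
Correction k=3: B_{6}/6! · (f^{(5)}(19) − f^{(5)}(12)) = 1/30240 · (0.00000 − 0.00000) = 0.00000.
Partial sum through k=3: 1964.00.
Correction k=4: B_{8}/8! · (f^{(7)}(19) − f^{(7)}(12)) = −1/1209600 · (0.00000 − 0.00000) = 0.00000.

S_4 ≈ 1964.00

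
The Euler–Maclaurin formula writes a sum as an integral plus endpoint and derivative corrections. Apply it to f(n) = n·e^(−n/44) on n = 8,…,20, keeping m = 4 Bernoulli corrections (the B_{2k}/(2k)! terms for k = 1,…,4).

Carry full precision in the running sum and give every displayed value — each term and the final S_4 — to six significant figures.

The integral term ∫_8^20 x·e^(−x/44) dx = 120.209.
Boundary: ½(f(8) + f(20)) = ½(6.67002 + 12.6947) = 9.68238.
Integral + boundary = 129.891.
k=1: B_{2}/(2)! × [f^{(1)}(20) − f^{(1)}(8)] = 1/12 × (0.346220 − 0.682161) = -0.0279951.
After k=1: 129.863.
k=2: B_{4}/(4)! × [f^{(3)}(20) − f^{(3)}(8)] = −1/720 × (0.000834552 − 0.00121367) = 5.26554e-07.
After k=2: 129.863.
k=3: B_{6}/(6)! × [f^{(5)}(20) − f^{(5)}(8)] = 1/30240 × (7.69768e-07 − 1.07179e-06) = -9.98750e-12.
After k=3: 129.863.
k=4: B_{8}/(8)! × [f^{(7)}(20) − f^{(7)}(8)] = −1/1209600 × (5.72555e-10 − 7.83411e-10) = 1.74319e-16.

S_4 ≈ 129.863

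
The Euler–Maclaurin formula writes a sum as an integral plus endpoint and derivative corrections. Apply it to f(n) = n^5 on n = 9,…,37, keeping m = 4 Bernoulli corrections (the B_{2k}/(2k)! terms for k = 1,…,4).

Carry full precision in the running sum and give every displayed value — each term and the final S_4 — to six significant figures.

S_4 ≈ 4.63012e+08

The integral term ∫_9^37 x^5 dx = 4.27532e+08.
Endpoint term: (f(9) + f(37))/2 = (59049.0 + 6.93440e+07)/2 = 3.47015e+07.
Integral + boundary = 4.62234e+08.
k=1: B_{2}/(2)! × [f^{(1)}(37) − f^{(1)}(9)] = 1/12 × (9.37080e+06 − 32805.0) = 778167.
Running total after k=1: 4.63012e+08.
k=2: B_{4}/(4)! × [f^{(3)}(37) − f^{(3)}(9)] = −1/720 × (82140.0 − 4860.00) = -107.333.
Running total after k=2: 4.63012e+08.
k=3: B_{6}/(6)! × [f^{(5)}(37) − f^{(5)}(9)] = 1/30240 × (120.000 − 120.000) = 0.00000.
Running total after k=3: 4.63012e+08.
k=4: B_{8}/(8)! × [f^{(7)}(37) − f^{(7)}(9)] = −1/1209600 × (0.00000 − 0.00000) = 0.00000.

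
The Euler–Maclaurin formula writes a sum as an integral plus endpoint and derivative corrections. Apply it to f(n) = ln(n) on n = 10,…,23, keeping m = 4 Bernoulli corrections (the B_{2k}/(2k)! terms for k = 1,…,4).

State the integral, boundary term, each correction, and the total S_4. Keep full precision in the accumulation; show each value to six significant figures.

S_4 ≈ 38.8048

Integral: ∫_10^23 ln(x) dx = 36.0905.
Boundary: ½(f(10) + f(23)) = ½(2.30259 + 3.13549) = 2.71904.
Integral + boundary = 38.8096.
Correction k=1: B_{2}/2! · (f^{(1)}(23) − f^{(1)}(10)) = 1/12 · (0.0434783 − 0.100000) = -0.00471014.
After k=1: 38.8048.
Correction k=2: B_{4}/4! · (f^{(3)}(23) − f^{(3)}(10)) = −1/720 · (0.000164379 − 0.00200000) = 2.54947e-06.
After k=2: 38.8048.
Correction k=3: B_{6}/6! · (f^{(5)}(23) − f^{(5)}(10)) = 1/30240 · (3.72883e-06 − 0.000240000) = -7.81320e-09.
After k=3: 38.8048.
Correction k=4: B_{8}/8! · (f^{(7)}(23) − f^{(7)}(10)) = −1/1209600 · (2.11465e-07 − 7.20000e-05) = 5.93490e-11.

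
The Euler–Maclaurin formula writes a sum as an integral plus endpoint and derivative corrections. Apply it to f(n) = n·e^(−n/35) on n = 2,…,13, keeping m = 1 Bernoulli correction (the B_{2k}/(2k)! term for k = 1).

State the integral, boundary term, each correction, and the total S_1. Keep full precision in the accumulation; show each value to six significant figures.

S_1 ≈ 69.6872

The integral term ∫_2^13 x·e^(−x/35) dx = 64.2975.
½[f(2) + f(13)] = ½[1.88892 + 8.96673] = 5.42782.
Integral + boundary = 69.7253.
Correction k=1: B_{2}/2! · (f^{(1)}(13) − f^{(1)}(2)) = 1/12 · (0.433556 − 0.890490) = -0.0380778.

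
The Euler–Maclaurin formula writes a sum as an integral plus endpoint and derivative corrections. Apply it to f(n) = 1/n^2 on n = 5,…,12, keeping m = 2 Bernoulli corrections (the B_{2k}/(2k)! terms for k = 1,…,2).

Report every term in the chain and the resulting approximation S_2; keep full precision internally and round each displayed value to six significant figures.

S_2 ≈ 0.141365

∫_5^12 1/x^2 dx evaluates to 0.116667.
Endpoint term: (f(5) + f(12))/2 = (0.0400000 + 0.00694444)/2 = 0.0234722.
Running total after boundary: 0.140139.
Order-1 term: 1/12 · (-0.00115741 − (-0.0160000)) = 0.00123688.
Running total after k=1: 0.141376.
Order-2 term: −1/720 · (-9.64506e-05 − (-0.00768000)) = -1.05327e-05.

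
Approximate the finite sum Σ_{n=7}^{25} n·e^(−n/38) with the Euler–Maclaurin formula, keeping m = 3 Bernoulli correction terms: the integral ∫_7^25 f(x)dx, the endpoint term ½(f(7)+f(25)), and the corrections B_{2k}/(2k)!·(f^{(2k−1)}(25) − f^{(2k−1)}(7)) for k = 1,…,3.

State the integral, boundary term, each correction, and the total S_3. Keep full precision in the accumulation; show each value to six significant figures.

The integral term ∫_7^25 x·e^(−x/38) dx = 182.361.
½[f(7) + f(25)] = ½[5.82232 + 12.9485] = 9.38542.
Running total after boundary: 191.746.
Order-1 term: 1/12 · (0.177190 − 0.678542) = -0.0417793.
Running total after k=1: 191.705.
Order-2 term: −1/720 · (0.000840077 − 0.00162193) = 1.08590e-06.
Running total after k=2: 191.705.
Order-3 term: 1/30240 · (1.07856e-06 − 1.92102e-06) = -2.78589e-11.

S_3 ≈ 191.705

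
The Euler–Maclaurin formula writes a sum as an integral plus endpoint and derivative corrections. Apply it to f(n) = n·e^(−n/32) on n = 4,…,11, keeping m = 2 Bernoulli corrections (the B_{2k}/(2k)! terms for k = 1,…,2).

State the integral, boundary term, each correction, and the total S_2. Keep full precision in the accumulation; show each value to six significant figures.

∫_4^11 x·e^(−x/32) dx evaluates to 40.9063.
Endpoint term: (f(4) + f(11))/2 = (3.52999 + 7.80017)/2 = 5.66508.
So far: 46.5714.
k=1: B_{2}/(2)! × [f^{(1)}(11) − f^{(1)}(4)] = 1/12 × (0.465351 − 0.772185) = -0.0255695.
Partial sum through k=1: 46.5458.
k=2: B_{4}/(4)! × [f^{(3)}(11) − f^{(3)}(4)] = −1/720 × (0.00183942 − 0.00247771) = 8.86522e-07.

S_2 ≈ 46.5458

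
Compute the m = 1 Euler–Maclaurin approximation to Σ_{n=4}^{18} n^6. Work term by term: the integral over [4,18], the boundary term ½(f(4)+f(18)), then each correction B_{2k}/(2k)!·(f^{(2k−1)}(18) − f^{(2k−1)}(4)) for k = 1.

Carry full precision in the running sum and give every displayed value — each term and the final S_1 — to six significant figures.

S_1 ≈ 1.05410e+08

The integral term ∫_4^18 x^6 dx = 8.74577e+07.
½[f(4) + f(18)] = ½[4096.00 + 3.40122e+07] = 1.70082e+07.
Integral + boundary = 1.04466e+08.
k=1: B_{2}/(2)! × [f^{(1)}(18) − f^{(1)}(4)] = 1/12 × (1.13374e+07 − 6144.00) = 944272.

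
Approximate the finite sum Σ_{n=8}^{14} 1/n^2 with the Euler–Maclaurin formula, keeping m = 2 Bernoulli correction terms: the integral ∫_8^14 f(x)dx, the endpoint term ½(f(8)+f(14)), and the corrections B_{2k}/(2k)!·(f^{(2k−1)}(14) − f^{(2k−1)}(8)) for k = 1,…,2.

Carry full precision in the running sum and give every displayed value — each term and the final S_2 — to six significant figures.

The integral term ∫_8^14 1/x^2 dx = 0.0535714.
Boundary: ½(f(8) + f(14)) = ½(0.0156250 + 0.00510204) = 0.0103635.
Integral + boundary = 0.0639349.
k=1: B_{2}/(2)! × [f^{(1)}(14) − f^{(1)}(8)] = 1/12 × (-0.000728863 − (-0.00390625)) = 0.000264782.
Partial sum through k=1: 0.0641997.
k=2: B_{4}/(4)! × [f^{(3)}(14) − f^{(3)}(8)] = −1/720 × (-4.46243e-05 − (-0.000732422)) = -9.55274e-07.

S_2 ≈ 0.0641988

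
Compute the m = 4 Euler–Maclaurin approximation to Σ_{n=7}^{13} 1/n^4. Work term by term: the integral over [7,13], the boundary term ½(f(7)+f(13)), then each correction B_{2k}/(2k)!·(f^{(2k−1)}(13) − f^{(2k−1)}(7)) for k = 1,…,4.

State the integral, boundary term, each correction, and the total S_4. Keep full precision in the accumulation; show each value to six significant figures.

S_4 ≈ 0.00106459

Integral: ∫_7^13 1/x^4 dx = 0.000820095.
½[f(7) + f(13)] = ½[0.000416493 + 3.50128e-05] = 0.000225753.
So far: 0.00104585.
Order-1 term: 1/12 · (-1.07732e-05 − (-0.000237996)) = 1.89352e-05.
Running total after k=1: 0.00106478.
Order-2 term: −1/720 · (-1.91240e-06 − (-0.000145712)) = -1.99722e-07.
Running total after k=2: 0.00106458.
Order-3 term: 1/30240 · (-6.33693e-07 − (-0.000166528)) = 5.48592e-09.
Running total after k=3: 0.00106459.
Order-4 term: −1/1209600 · (-3.37470e-07 − (-0.000305868)) = -2.52588e-10.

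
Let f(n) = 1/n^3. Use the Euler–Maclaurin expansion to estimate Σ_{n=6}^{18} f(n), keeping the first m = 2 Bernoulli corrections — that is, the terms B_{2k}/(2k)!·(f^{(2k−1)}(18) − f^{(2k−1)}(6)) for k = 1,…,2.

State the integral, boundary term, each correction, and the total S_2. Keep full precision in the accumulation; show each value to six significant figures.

∫_6^18 1/x^3 dx evaluates to 0.0123457.
½[f(6) + f(18)] = ½[0.00462963 + 0.000171468] = 0.00240055.
Integral + boundary = 0.0147462.
k=1: B_{2}/(2)! × [f^{(1)}(18) − f^{(1)}(6)] = 1/12 × (-2.85780e-05 − (-0.00231481)) = 0.000190520.
After k=1: 0.0149367.
k=2: B_{4}/(4)! × [f^{(3)}(18) − f^{(3)}(6)] = −1/720 × (-1.76407e-06 − (-0.00128601)) = -1.78367e-06.

S_2 ≈ 0.0149350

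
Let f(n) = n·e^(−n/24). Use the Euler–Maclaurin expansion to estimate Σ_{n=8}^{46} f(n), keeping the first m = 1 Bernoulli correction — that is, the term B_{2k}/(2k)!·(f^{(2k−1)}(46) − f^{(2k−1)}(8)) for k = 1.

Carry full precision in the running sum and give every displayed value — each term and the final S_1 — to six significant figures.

S_1 ≈ 309.372

∫_8^46 x·e^(−x/24) dx evaluates to 303.174.
Endpoint term: (f(8) + f(46))/2 = (5.73225 + 6.76644)/2 = 6.24934.
Running total after boundary: 309.423.
k=1: B_{2}/(2)! × [f^{(1)}(46) − f^{(1)}(8)] = 1/12 × (-0.134838 − 0.477688) = -0.0510438.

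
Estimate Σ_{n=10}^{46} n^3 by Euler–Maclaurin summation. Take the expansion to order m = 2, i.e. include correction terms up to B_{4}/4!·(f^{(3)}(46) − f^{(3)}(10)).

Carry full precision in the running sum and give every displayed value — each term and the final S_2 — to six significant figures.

The integral term ∫_10^46 x^3 dx = 1.11686e+06.
½[f(10) + f(46)] = ½[1000.00 + 97336.0] = 49168.0.
Running total after boundary: 1.16603e+06.
Correction k=1: B_{2}/2! · (f^{(1)}(46) − f^{(1)}(10)) = 1/12 · (6348.00 − 300.000) = 504.000.
Running total after k=1: 1.16654e+06.
Correction k=2: B_{4}/4! · (f^{(3)}(46) − f^{(3)}(10)) = −1/720 · (6.00000 − 6.00000) = 0.00000.

S_2 ≈ 1.16654e+06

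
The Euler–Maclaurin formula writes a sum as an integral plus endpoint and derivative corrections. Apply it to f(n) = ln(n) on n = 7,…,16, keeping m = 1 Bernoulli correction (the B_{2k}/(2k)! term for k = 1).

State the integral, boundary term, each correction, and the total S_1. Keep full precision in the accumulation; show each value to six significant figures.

S_1 ≈ 24.0926

∫_7^16 ln(x) dx evaluates to 21.7400.
Endpoint term: (f(7) + f(16))/2 = (1.94591 + 2.77259)/2 = 2.35925.
Integral + boundary = 24.0993.
Order-1 term: 1/12 · (0.0625000 − 0.142857) = -0.00669643.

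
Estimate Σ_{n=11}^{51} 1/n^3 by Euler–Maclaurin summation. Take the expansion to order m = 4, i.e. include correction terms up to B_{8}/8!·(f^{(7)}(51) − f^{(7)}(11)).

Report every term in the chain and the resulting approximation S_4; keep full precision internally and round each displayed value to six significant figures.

Integral: ∫_11^51 1/x^3 dx = 0.00394000.
Endpoint term: (f(11) + f(51))/2 = (0.000751315 + 7.53858e-06)/2 = 0.000379427.
Running total after boundary: 0.00431942.
Order-1 term: 1/12 · (-4.43446e-07 − (-0.000204904)) = 1.70384e-05.
Running total after k=1: 0.00433646.
Order-2 term: −1/720 · (-3.40981e-09 − (-3.38684e-05)) = -4.70348e-08.
Running total after k=2: 0.00433642.
Order-3 term: 1/30240 · (-5.50604e-11 − (-1.17560e-05)) = 3.88754e-10.
Running total after k=3: 0.00433642.
Order-4 term: −1/1209600 · (-1.52416e-12 − (-6.99530e-06)) = -5.78315e-12.

S_4 ≈ 0.00433642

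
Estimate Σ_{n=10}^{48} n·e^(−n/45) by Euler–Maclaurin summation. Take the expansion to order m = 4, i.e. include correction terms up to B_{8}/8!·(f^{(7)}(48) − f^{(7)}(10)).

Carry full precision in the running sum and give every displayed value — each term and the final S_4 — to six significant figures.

S_4 ≈ 553.751

∫_10^48 x·e^(−x/45) dx evaluates to 541.541.
Boundary: ½(f(10) + f(48)) = ½(8.00737 + 16.5194) = 12.2634.
Integral + boundary = 553.805.
Order-1 term: 1/12 · (-0.0229436 − 0.622796) = -0.0538116.
After k=1: 553.751.
Order-2 term: −1/720 · (0.000328575 − 0.00109841) = 1.06921e-06.
After k=2: 553.751.
Order-3 term: 1/30240 · (3.30113e-07 − 9.32966e-07) = -1.99356e-11.
After k=3: 553.751.
Order-4 term: −1/1209600 · (2.45910e-10 − 6.53585e-10) = 3.37033e-16.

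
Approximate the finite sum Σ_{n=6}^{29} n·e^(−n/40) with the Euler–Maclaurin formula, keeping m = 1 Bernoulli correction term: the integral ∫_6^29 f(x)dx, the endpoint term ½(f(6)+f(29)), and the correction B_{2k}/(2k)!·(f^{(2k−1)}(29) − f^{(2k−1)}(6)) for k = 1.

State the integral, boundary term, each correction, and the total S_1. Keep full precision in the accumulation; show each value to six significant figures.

S_1 ≈ 256.522

The integral term ∫_6^29 x·e^(−x/40) dx = 246.967.
½[f(6) + f(29)] = ½[5.16425 + 14.0454] = 9.60483.
Running total after boundary: 256.572.
Order-1 term: 1/12 · (0.133189 − 0.731602) = -0.0498677.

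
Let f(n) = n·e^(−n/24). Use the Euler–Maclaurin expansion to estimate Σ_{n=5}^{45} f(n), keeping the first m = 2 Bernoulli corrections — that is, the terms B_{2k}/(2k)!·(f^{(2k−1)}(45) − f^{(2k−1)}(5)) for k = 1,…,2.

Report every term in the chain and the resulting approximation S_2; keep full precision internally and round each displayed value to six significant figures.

S_2 ≈ 316.567

Integral: ∫_5^45 x·e^(−x/24) dx = 311.152.
½[f(5) + f(45)] = ½[4.05968 + 6.90097] = 5.48033.
Integral + boundary = 316.632.
Correction k=1: B_{2}/2! · (f^{(1)}(45) − f^{(1)}(5)) = 1/12 · (-0.134186 − 0.642783) = -0.0647474.
Running total after k=1: 316.567.
Correction k=2: B_{4}/4! · (f^{(3)}(45) − f^{(3)}(5)) = −1/720 · (0.000299521 − 0.00393517) = 5.04951e-06.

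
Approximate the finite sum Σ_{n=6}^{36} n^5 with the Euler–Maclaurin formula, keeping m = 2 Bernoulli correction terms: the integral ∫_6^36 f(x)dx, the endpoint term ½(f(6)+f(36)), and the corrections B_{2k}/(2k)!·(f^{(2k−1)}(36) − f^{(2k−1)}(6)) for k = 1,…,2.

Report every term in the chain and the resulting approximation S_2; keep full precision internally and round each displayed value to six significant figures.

S_2 ≈ 3.93725e+08

The integral term ∫_6^36 x^5 dx = 3.62789e+08.
Boundary: ½(f(6) + f(36)) = ½(7776.00 + 6.04662e+07) = 3.02370e+07.
So far: 3.93026e+08.
Correction k=1: B_{2}/2! · (f^{(1)}(36) − f^{(1)}(6)) = 1/12 · (8.39808e+06 − 6480.00) = 699300.
Running total after k=1: 3.93726e+08.
Correction k=2: B_{4}/4! · (f^{(3)}(36) − f^{(3)}(6)) = −1/720 · (77760.0 − 2160.00) = -105.000.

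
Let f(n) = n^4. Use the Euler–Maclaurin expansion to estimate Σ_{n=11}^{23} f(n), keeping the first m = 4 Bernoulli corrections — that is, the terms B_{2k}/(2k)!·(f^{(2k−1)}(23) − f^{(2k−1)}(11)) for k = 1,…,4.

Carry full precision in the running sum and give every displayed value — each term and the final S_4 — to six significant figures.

∫_11^23 x^4 dx evaluates to 1.25506e+06.
Boundary: ½(f(11) + f(23)) = ½(14641.0 + 279841) = 147241.
Integral + boundary = 1.40230e+06.
Order-1 term: 1/12 · (48668.0 − 5324.00) = 3612.00.
Partial sum through k=1: 1.40591e+06.
Order-2 term: −1/720 · (552.000 − 264.000) = -0.400000.
Partial sum through k=2: 1.40591e+06.
Order-3 term: 1/30240 · (0.00000 − 0.00000) = 0.00000.
Partial sum through k=3: 1.40591e+06.
Order-4 term: −1/1209600 · (0.00000 − 0.00000) = 0.00000.

S_4 ≈ 1.40591e+06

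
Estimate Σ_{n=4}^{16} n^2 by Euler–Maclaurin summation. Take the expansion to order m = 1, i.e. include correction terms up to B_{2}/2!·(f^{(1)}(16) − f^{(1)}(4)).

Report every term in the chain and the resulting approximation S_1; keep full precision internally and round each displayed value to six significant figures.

S_1 ≈ 1482.00

Integral: ∫_4^16 x^2 dx = 1344.00.
Boundary: ½(f(4) + f(16)) = ½(16.0000 + 256.000) = 136.000.
So far: 1480.00.
Order-1 term: 1/12 · (32.0000 − 8.00000) = 2.00000.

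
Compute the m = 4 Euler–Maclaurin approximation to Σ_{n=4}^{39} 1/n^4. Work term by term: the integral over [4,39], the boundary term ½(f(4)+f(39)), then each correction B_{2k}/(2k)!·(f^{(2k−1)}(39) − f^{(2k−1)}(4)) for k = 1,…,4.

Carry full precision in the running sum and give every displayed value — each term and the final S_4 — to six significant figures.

The integral term ∫_4^39 1/x^4 dx = 0.00520271.
Endpoint term: (f(4) + f(39))/2 = (0.00390625 + 4.32257e-07)/2 = 0.00195334.
So far: 0.00715606.
Correction k=1: B_{2}/2! · (f^{(1)}(39) − f^{(1)}(4)) = 1/12 · (-4.43340e-08 − (-0.00390625)) = 0.000325517.
Running total after k=1: 0.00748157.
Correction k=2: B_{4}/4! · (f^{(3)}(39) − f^{(3)}(4)) = −1/720 · (-8.74438e-10 − (-0.00732422)) = -1.01725e-05.
Running total after k=2: 0.00747140.
Correction k=3: B_{6}/6! · (f^{(5)}(39) − f^{(5)}(4)) = 1/30240 · (-3.21950e-11 − (-0.0256348)) = 8.47711e-07.
Running total after k=3: 0.00747225.
Correction k=4: B_{8}/8! · (f^{(7)}(39) − f^{(7)}(4)) = −1/1209600 · (-1.90503e-12 − (-0.144196)) = -1.19209e-07.

S_4 ≈ 0.00747213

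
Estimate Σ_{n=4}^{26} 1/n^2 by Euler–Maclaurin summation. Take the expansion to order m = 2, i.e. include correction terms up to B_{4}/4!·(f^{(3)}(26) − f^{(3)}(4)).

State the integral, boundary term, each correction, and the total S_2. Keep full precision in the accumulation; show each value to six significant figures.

The integral term ∫_4^26 1/x^2 dx = 0.211538.
Boundary: ½(f(4) + f(26)) = ½(0.0625000 + 0.00147929) = 0.0319896.
Integral + boundary = 0.243528.
Correction k=1: B_{2}/2! · (f^{(1)}(26) − f^{(1)}(4)) = 1/12 · (-0.000113792 − (-0.0312500)) = 0.00259468.
After k=1: 0.246123.
Correction k=2: B_{4}/4! · (f^{(3)}(26) − f^{(3)}(4)) = −1/720 · (-2.01997e-06 − (-0.0234375)) = -3.25493e-05.

S_2 ≈ 0.246090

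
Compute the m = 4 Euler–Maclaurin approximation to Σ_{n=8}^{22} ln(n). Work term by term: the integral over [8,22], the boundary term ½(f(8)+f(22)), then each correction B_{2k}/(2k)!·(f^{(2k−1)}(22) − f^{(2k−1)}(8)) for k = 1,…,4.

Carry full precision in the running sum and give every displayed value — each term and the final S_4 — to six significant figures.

S_4 ≈ 39.9460

Integral: ∫_8^22 ln(x) dx = 37.3674.
½[f(8) + f(22)] = ½[2.07944 + 3.09104] = 2.58524.
Running total after boundary: 39.9526.
k=1: B_{2}/(2)! × [f^{(1)}(22) − f^{(1)}(8)] = 1/12 × (0.0454545 − 0.125000) = -0.00662879.
Running total after k=1: 39.9460.
k=2: B_{4}/(4)! × [f^{(3)}(22) − f^{(3)}(8)] = −1/720 × (0.000187829 − 0.00390625) = 5.16447e-06.
Running total after k=2: 39.9460.
k=3: B_{6}/(6)! × [f^{(5)}(22) − f^{(5)}(8)] = 1/30240 × (4.65691e-06 − 0.000732422) = -2.40663e-08.
Running total after k=3: 39.9460.
k=4: B_{8}/(8)! × [f^{(7)}(22) − f^{(7)}(8)] = −1/1209600 × (2.88651e-07 − 0.000343323) = 2.83593e-10.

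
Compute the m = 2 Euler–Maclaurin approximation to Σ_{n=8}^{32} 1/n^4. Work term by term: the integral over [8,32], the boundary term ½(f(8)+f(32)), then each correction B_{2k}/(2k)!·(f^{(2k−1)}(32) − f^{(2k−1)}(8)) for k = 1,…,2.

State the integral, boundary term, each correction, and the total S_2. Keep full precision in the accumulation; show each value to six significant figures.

S_2 ≈ 0.000773499

Integral: ∫_8^32 1/x^4 dx = 0.000640869.
½[f(8) + f(32)] = ½[0.000244141 + 9.53674e-07] = 0.000122547.
Integral + boundary = 0.000763416.
k=1: B_{2}/(2)! × [f^{(1)}(32) − f^{(1)}(8)] = 1/12 × (-1.19209e-07 − (-0.000122070)) = 1.01626e-05.
Running total after k=1: 0.000773579.
k=2: B_{4}/(4)! × [f^{(3)}(32) − f^{(3)}(8)] = −1/720 × (-3.49246e-09 − (-5.72205e-05)) = -7.94680e-08.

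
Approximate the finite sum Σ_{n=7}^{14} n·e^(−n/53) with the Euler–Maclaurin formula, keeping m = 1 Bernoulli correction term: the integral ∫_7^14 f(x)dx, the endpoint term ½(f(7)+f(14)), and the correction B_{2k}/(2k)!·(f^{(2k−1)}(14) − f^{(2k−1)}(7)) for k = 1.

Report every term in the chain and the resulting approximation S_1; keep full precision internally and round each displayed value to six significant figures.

∫_7^14 x·e^(−x/53) dx evaluates to 59.8916.
Endpoint term: (f(7) + f(14))/2 = (6.13392 + 10.7500)/2 = 8.44197.
So far: 68.3336.
Order-1 term: 1/12 · (0.565027 − 0.760540) = -0.0162928.

S_1 ≈ 68.3173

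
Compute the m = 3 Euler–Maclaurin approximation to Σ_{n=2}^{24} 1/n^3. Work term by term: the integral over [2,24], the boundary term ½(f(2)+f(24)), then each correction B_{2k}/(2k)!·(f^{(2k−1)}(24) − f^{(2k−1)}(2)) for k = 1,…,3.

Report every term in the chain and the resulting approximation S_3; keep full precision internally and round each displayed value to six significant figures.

∫_2^24 1/x^3 dx evaluates to 0.124132.
½[f(2) + f(24)] = ½[0.125000 + 7.23380e-05] = 0.0625362.
Integral + boundary = 0.186668.
Order-1 term: 1/12 · (-9.04225e-06 − (-0.187500)) = 0.0156242.
Partial sum through k=1: 0.202292.
Order-2 term: −1/720 · (-3.13967e-07 − (-0.937500)) = -0.00130208.
Partial sum through k=2: 0.200990.
Order-3 term: 1/30240 · (-2.28934e-08 − (-9.84375)) = 0.000325521.

S_3 ≈ 0.201316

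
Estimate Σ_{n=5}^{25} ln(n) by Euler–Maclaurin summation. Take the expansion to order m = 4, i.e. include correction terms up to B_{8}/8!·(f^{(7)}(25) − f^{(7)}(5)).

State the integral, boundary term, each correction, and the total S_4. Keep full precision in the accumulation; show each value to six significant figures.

Integral: ∫_5^25 ln(x) dx = 52.4247.
Endpoint term: (f(5) + f(25))/2 = (1.60944 + 3.21888)/2 = 2.41416.
Running total after boundary: 54.8389.
k=1: B_{2}/(2)! × [f^{(1)}(25) − f^{(1)}(5)] = 1/12 × (0.0400000 − 0.200000) = -0.0133333.
After k=1: 54.8255.
k=2: B_{4}/(4)! × [f^{(3)}(25) − f^{(3)}(5)] = −1/720 × (0.000128000 − 0.0160000) = 2.20444e-05.
After k=2: 54.8256.
k=3: B_{6}/(6)! × [f^{(5)}(25) − f^{(5)}(5)] = 1/30240 × (2.45760e-06 − 0.00768000) = -2.53887e-07.
After k=3: 54.8256.
k=4: B_{8}/(8)! × [f^{(7)}(25) − f^{(7)}(5)] = −1/1209600 × (1.17965e-07 − 0.00921600) = 7.61895e-09.

S_4 ≈ 54.8256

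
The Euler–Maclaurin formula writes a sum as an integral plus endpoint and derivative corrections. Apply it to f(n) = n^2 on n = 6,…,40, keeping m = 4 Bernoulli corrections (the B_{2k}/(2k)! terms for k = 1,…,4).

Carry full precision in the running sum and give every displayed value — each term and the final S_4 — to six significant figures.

∫_6^40 x^2 dx evaluates to 21261.3.
Endpoint term: (f(6) + f(40))/2 = (36.0000 + 1600.00)/2 = 818.000.
So far: 22079.3.
k=1: B_{2}/(2)! × [f^{(1)}(40) − f^{(1)}(6)] = 1/12 × (80.0000 − 12.0000) = 5.66667.
After k=1: 22085.0.
k=2: B_{4}/(4)! × [f^{(3)}(40) − f^{(3)}(6)] = −1/720 × (0.00000 − 0.00000) = 0.00000.
After k=2: 22085.0.
k=3: B_{6}/(6)! × [f^{(5)}(40) − f^{(5)}(6)] = 1/30240 × (0.00000 − 0.00000) = 0.00000.
After k=3: 22085.0.
k=4: B_{8}/(8)! × [f^{(7)}(40) − f^{(7)}(6)] = −1/1209600 × (0.00000 − 0.00000) = 0.00000.

S_4 ≈ 22085.0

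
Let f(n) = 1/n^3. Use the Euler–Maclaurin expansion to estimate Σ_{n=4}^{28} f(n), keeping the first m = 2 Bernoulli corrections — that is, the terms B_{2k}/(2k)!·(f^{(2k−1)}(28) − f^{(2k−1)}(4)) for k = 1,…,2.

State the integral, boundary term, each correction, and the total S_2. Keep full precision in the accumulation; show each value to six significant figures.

S_2 ≈ 0.0394033

Integral: ∫_4^28 1/x^3 dx = 0.0306122.
½[f(4) + f(28)] = ½[0.0156250 + 4.55539e-05] = 0.00783528.
Integral + boundary = 0.0384475.
Correction k=1: B_{2}/2! · (f^{(1)}(28) − f^{(1)}(4)) = 1/12 · (-4.88078e-06 − (-0.0117188)) = 0.000976156.
Running total after k=1: 0.0394237.
Correction k=2: B_{4}/4! · (f^{(3)}(28) − f^{(3)}(4)) = −1/720 · (-1.24510e-07 − (-0.0146484)) = -2.03449e-05.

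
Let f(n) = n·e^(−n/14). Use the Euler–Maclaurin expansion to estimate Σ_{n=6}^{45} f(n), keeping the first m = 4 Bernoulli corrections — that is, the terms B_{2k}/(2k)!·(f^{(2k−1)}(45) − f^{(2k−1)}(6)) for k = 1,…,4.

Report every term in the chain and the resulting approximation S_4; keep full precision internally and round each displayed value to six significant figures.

S_4 ≈ 152.031

The integral term ∫_6^45 x·e^(−x/14) dx = 149.211.
Boundary: ½(f(6) + f(45)) = ½(3.90863 + 1.80828) = 2.85846.
Integral + boundary = 152.069.
k=1: B_{2}/(2)! × [f^{(1)}(45) − f^{(1)}(6)] = 1/12 × (-0.0889789 − 0.372251) = -0.0384358.
Running total after k=1: 152.031.
k=2: B_{4}/(4)! × [f^{(3)}(45) − f^{(3)}(6)] = −1/720 × (-4.39330e-05 − 0.00854658) = 1.19313e-05.
Running total after k=2: 152.031.
k=3: B_{6}/(6)! × [f^{(5)}(45) − f^{(5)}(6)] = 1/30240 × (1.86790e-06 − 7.75200e-05) = -2.50172e-09.
Running total after k=3: 152.031.
k=4: B_{8}/(8)! × [f^{(7)}(45) − f^{(7)}(6)] = −1/1209600 × (2.02038e-08 − 5.68546e-07) = 4.53325e-13.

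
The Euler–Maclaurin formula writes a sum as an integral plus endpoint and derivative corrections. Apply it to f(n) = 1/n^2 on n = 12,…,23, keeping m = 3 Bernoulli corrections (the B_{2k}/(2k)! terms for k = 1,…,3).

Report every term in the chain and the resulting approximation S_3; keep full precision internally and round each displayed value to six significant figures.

S_3 ≈ 0.0443551

The integral term ∫_12^23 1/x^2 dx = 0.0398551.
Boundary: ½(f(12) + f(23)) = ½(0.00694444 + 0.00189036) = 0.00441740.
Integral + boundary = 0.0442725.
Order-1 term: 1/12 · (-0.000164379 − (-0.00115741)) = 8.27524e-05.
Running total after k=1: 0.0443552.
Order-2 term: −1/720 · (-3.72883e-06 − (-9.64506e-05)) = -1.28780e-07.
Running total after k=2: 0.0443551.
Order-3 term: 1/30240 · (-2.11465e-07 − (-2.00939e-05)) = 6.57487e-10.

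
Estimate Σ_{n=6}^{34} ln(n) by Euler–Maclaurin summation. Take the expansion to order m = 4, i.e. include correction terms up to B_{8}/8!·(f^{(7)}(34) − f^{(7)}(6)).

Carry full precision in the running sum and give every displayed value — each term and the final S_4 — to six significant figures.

∫_6^34 ln(x) dx evaluates to 81.1457.
½[f(6) + f(34)] = ½[1.79176 + 3.52636] = 2.65906.
Integral + boundary = 83.8048.
k=1: B_{2}/(2)! × [f^{(1)}(34) − f^{(1)}(6)] = 1/12 × (0.0294118 − 0.166667) = -0.0114379.
Running total after k=1: 83.7933.
k=2: B_{4}/(4)! × [f^{(3)}(34) − f^{(3)}(6)] = −1/720 × (5.08854e-05 − 0.00925926) = 1.27894e-05.
Running total after k=2: 83.7933.
k=3: B_{6}/(6)! × [f^{(5)}(34) − f^{(5)}(6)] = 1/30240 × (5.28222e-07 − 0.00308642) = -1.02047e-07.
Running total after k=3: 83.7933.
k=4: B_{8}/(8)! × [f^{(7)}(34) − f^{(7)}(6)] = −1/1209600 × (1.37082e-08 − 0.00257202) = 2.12633e-09.

S_4 ≈ 83.7933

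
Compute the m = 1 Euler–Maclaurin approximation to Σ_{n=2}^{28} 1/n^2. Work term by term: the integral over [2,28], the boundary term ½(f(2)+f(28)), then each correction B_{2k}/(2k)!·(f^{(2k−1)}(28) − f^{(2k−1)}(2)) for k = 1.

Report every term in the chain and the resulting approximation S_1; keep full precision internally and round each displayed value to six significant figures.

S_1 ≈ 0.610749

∫_2^28 1/x^2 dx evaluates to 0.464286.
Boundary: ½(f(2) + f(28)) = ½(0.250000 + 0.00127551) = 0.125638.
Running total after boundary: 0.589923.
k=1: B_{2}/(2)! × [f^{(1)}(28) − f^{(1)}(2)] = 1/12 × (-9.11079e-05 − (-0.250000)) = 0.0208257.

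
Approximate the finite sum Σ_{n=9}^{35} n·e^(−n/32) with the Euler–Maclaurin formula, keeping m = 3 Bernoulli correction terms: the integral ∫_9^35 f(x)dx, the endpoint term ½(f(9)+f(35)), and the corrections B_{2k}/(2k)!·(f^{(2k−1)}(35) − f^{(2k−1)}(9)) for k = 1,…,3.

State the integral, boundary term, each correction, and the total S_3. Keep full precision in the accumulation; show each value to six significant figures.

Integral: ∫_9^35 x·e^(−x/32) dx = 272.200.
Endpoint term: (f(9) + f(35))/2 = (6.79356 + 11.7235)/2 = 9.25854.
So far: 281.458.
k=1: B_{2}/(2)! × [f^{(1)}(35) − f^{(1)}(9)] = 1/12 × (-0.0314023 − 0.542541) = -0.0478286.
Partial sum through k=1: 281.410.
k=2: B_{4}/(4)! × [f^{(3)}(35) − f^{(3)}(9)] = −1/720 × (0.000623549 − 0.00200412) = 1.91746e-06.
Partial sum through k=2: 281.410.
k=3: B_{6}/(6)! × [f^{(5)}(35) − f^{(5)}(9)] = 1/30240 × (1.24782e-06 − 3.39689e-06) = -7.10673e-11.

S_3 ≈ 281.410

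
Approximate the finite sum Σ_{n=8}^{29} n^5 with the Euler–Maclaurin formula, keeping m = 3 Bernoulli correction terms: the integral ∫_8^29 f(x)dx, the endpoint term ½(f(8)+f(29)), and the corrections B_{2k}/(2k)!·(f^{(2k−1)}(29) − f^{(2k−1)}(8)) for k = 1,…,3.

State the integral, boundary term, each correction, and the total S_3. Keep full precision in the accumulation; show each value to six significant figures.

∫_8^29 x^5 dx evaluates to 9.90935e+07.
Endpoint term: (f(8) + f(29))/2 = (32768.0 + 2.05111e+07)/2 = 1.02720e+07.
So far: 1.09365e+08.
Order-1 term: 1/12 · (3.53640e+06 − 20480.0) = 292994.
Running total after k=1: 1.09658e+08.
Order-2 term: −1/720 · (50460.0 − 3840.00) = -64.7500.
Running total after k=2: 1.09658e+08.
Order-3 term: 1/30240 · (120.000 − 120.000) = 0.00000.

S_3 ≈ 1.09658e+08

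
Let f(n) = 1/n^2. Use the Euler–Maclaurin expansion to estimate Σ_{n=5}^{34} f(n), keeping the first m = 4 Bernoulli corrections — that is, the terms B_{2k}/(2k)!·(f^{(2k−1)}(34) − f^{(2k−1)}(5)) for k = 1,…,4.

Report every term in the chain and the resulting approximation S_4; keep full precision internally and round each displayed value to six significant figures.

The integral term ∫_5^34 1/x^2 dx = 0.170588.
Boundary: ½(f(5) + f(34)) = ½(0.0400000 + 0.000865052) = 0.0204325.
Running total after boundary: 0.191021.
Correction k=1: B_{2}/2! · (f^{(1)}(34) − f^{(1)}(5)) = 1/12 · (-5.08854e-05 − (-0.0160000)) = 0.00132909.
Partial sum through k=1: 0.192350.
Correction k=2: B_{4}/4! · (f^{(3)}(34) − f^{(3)}(5)) = −1/720 · (-5.28222e-07 − (-0.00768000)) = -1.06659e-05.
Partial sum through k=2: 0.192339.
Correction k=3: B_{6}/6! · (f^{(5)}(34) − f^{(5)}(5)) = 1/30240 · (-1.37082e-08 − (-0.00921600)) = 3.04761e-07.
Partial sum through k=3: 0.192339.
Correction k=4: B_{8}/8! · (f^{(7)}(34) − f^{(7)}(5)) = −1/1209600 · (-6.64065e-10 − (-0.0206438)) = -1.70667e-08.

S_4 ≈ 0.192339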